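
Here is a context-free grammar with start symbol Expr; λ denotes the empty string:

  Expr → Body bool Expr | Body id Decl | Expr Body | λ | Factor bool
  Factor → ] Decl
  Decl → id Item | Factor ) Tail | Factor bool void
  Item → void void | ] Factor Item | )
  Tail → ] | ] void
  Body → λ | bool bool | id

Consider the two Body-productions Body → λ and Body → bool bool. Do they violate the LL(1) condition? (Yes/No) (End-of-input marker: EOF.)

FIRST(λ) = { λ } and FIRST(bool bool) = { bool }.
The first alternative is nullable and FOLLOW(Body) = { EOF, bool, id } shares bool with FIRST of the second — conflict.

Yes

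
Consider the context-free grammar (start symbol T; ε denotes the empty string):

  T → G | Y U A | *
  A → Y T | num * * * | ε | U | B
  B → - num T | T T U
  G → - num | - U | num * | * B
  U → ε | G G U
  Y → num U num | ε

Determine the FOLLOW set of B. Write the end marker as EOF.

{ EOF, *, -, num }

In A → B: B is at the end, add FOLLOW(A) = { EOF, *, -, num }.
In G → * B: B is at the end, add FOLLOW(G) = { EOF, *, -, num }.
Union: FOLLOW(B) = { EOF, *, -, num }.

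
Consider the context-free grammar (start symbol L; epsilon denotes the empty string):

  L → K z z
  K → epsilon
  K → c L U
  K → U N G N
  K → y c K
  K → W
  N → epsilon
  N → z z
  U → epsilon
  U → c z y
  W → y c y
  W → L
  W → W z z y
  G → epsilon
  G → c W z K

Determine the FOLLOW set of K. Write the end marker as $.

In L → K z z: add FIRST(z z) = { z }.
In K → y c K: K is at the end, add FOLLOW(K) = { z }.
In G → c W z K: K is at the end, add FOLLOW(G) = { z }.
Union: FOLLOW(K) = { z }.

{ z }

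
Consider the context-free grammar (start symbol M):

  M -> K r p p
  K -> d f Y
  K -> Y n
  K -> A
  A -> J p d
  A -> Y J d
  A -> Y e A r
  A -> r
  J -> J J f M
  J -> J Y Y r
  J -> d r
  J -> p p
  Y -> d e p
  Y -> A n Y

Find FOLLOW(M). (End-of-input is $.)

M is the start symbol, so $ ∈ FOLLOW(M).
In J -> J J f M: M is at the end, add FOLLOW(J) = { d, f, p, r }.
Union: FOLLOW(M) = { $, d, f, p, r }.

{ $, d, f, p, r }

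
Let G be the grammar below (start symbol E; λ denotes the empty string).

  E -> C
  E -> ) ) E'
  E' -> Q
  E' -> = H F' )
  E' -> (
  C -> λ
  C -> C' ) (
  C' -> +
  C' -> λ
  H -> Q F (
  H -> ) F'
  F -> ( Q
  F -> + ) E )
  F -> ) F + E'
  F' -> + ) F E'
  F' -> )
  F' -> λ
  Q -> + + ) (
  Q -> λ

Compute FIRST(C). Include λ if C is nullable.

{ ), +, λ }

C -> λ contributes λ.
From C -> C' ) (: C' nullable, take FIRST(C') ∪ {)} = { ), + }.
Union: FIRST(C) = { ), +, λ }.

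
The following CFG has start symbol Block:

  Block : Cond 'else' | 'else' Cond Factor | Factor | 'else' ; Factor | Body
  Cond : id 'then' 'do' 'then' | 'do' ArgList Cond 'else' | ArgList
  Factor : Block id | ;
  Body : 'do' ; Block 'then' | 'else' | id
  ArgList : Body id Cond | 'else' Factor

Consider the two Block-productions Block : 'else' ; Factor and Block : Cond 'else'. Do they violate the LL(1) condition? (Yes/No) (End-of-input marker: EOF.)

Yes

FIRST('else' ; Factor) = { 'else' } and FIRST(Cond 'else') = { 'do', 'else', id }.
Both contain 'else', so the two alternatives are not disjoint — LL(1) conflict.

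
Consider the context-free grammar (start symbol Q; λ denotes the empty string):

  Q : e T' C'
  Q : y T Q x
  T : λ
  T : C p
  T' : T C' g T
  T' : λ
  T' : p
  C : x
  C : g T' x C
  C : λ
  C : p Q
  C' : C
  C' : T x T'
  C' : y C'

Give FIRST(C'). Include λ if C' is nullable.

From C' : C: add FIRST(C) = { g, p, x, λ } (including λ since C is nullable).
From C' : T x T': T nullable, take FIRST(T) ∪ {x} = { g, p, x }.
C' : y C' contributes {y}.
Union: FIRST(C') = { g, p, x, y, λ }.

{ g, p, x, y, λ }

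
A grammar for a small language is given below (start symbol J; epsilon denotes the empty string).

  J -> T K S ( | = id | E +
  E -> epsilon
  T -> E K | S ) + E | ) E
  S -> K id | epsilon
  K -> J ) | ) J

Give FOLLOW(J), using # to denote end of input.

J is the start symbol, so # ∈ FOLLOW(J).
In K -> J ): add FIRST()) = { ) }.
In K -> ) J: J is at the end, add FOLLOW(K) = { (, ), +, =, id }.
Union: FOLLOW(J) = { #, (, ), +, =, id }.

{ #, (, ), +, =, id }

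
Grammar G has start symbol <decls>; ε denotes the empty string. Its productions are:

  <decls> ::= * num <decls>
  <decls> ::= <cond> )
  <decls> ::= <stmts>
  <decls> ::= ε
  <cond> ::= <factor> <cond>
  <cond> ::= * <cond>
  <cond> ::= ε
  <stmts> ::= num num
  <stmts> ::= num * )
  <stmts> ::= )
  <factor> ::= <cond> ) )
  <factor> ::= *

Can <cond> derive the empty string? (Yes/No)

<cond> has an ε-production, so <cond> ⇒ ε.

Yes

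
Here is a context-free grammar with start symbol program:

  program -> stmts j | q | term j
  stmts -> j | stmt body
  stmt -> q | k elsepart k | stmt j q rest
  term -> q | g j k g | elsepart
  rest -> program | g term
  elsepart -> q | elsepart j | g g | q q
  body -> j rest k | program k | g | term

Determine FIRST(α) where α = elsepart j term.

{ g, q }

Add FIRST(elsepart) = { g, q }; elsepart is not nullable, stop.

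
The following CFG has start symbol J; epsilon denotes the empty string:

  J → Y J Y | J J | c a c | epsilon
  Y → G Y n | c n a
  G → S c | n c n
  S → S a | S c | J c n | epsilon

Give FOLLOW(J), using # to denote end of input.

J is the start symbol, so # ∈ FOLLOW(J).
In J → Y J Y: add FIRST(Y) = { a, c, n }.
In J → J J: add FIRST(J)\{epsilon} = { a, c, n }.
  Since J is nullable, also add FOLLOW(J) = { #, a, c, n }.
In J → J J: J is at the end, add FOLLOW(J) = { #, a, c, n }.
In S → J c n: add FIRST(c n) = { c }.
Union: FOLLOW(J) = { #, a, c, n }.

{ #, a, c, n }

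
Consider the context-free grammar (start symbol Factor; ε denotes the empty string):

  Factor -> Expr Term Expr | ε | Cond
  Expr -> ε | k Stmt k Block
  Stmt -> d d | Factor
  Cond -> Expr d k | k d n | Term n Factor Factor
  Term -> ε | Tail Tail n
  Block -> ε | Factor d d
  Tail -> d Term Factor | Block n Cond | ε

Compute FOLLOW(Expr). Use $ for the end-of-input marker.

In Factor -> Expr Term Expr: add FIRST(Term Expr)\{ε} = { d, k, n }.
  Since Term Expr is nullable, also add FOLLOW(Factor) = { $, d, k, n }.
In Factor -> Expr Term Expr: Expr is at the end, add FOLLOW(Factor) = { $, d, k, n }.
In Cond -> Expr d k: add FIRST(d k) = { d }.
Union: FOLLOW(Expr) = { $, d, k, n }.

{ $, d, k, n }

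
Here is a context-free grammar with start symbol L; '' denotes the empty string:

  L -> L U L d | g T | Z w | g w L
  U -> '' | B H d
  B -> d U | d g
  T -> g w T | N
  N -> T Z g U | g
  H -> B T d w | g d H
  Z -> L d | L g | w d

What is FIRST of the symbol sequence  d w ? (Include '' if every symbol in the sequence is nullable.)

d is a terminal; add {d} and stop.

{ d }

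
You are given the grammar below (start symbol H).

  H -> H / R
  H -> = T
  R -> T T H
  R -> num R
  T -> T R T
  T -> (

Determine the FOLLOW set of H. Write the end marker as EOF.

{ EOF, (, / }

H is the start symbol, so EOF ∈ FOLLOW(H).
In H -> H / R: add FIRST(/ R) = { / }.
In R -> T T H: H is at the end, add FOLLOW(R) = { EOF, (, / }.
Union: FOLLOW(H) = { EOF, (, / }.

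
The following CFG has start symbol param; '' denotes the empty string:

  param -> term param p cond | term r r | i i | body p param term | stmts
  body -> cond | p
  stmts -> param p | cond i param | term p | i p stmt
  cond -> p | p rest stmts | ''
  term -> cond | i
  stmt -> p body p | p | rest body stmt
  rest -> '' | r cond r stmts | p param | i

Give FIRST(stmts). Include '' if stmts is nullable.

{ i, p, r }

From stmts -> param p: add FIRST(param) = { i, p, r }.
From stmts -> cond i param: cond nullable, take FIRST(cond) ∪ {i} = { i, p }.
From stmts -> term p: term nullable, take FIRST(term) ∪ {p} = { i, p }.
stmts -> i p stmt contributes {i}.
Union: FIRST(stmts) = { i, p, r }.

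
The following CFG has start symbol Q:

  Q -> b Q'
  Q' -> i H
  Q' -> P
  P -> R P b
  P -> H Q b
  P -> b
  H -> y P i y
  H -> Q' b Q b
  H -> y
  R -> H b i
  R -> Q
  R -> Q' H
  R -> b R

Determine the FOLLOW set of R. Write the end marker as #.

In P -> R P b: add FIRST(P b) = { b, i, y }.
In R -> b R: R is at the end, add FOLLOW(R) = { b, i, y }.
Union: FOLLOW(R) = { b, i, y }.

{ b, i, y }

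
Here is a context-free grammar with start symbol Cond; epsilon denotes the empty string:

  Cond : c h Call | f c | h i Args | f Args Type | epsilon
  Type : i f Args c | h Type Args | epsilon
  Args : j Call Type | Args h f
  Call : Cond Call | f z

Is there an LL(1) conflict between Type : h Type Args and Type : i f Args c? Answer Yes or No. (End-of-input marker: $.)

No

FIRST(h Type Args) = { h } and FIRST(i f Args c) = { i }.
The FIRST sets are disjoint and neither alternative is nullable — no conflict.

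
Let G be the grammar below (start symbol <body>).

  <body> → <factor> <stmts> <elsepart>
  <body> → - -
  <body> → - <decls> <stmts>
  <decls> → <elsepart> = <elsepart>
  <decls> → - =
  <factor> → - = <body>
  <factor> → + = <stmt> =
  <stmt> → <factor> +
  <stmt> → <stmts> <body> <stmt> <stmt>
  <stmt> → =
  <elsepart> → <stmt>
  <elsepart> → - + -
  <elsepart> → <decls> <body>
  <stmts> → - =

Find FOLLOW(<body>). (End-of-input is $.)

<body> is the start symbol, so $ ∈ FOLLOW(<body>).
In <factor> → - = <body>: <body> is at the end, add FOLLOW(<factor>) = { +, - }.
In <stmt> → <stmts> <body> <stmt> <stmt>: add FIRST(<stmt> <stmt>) = { +, -, = }.
In <elsepart> → <decls> <body>: <body> is at the end, add FOLLOW(<elsepart>) = { $, +, -, = }.
Union: FOLLOW(<body>) = { $, +, -, = }.

{ $, +, -, = }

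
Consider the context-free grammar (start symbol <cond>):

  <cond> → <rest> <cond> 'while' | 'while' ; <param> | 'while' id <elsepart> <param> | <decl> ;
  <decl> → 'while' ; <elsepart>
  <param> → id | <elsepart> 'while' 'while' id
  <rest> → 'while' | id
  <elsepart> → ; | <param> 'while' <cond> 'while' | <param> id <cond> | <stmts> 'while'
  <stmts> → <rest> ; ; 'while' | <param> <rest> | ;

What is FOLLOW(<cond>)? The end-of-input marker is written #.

{ #, 'while', ;, id }

<cond> is the start symbol, so # ∈ FOLLOW(<cond>).
In <cond> → <rest> <cond> 'while': add FIRST('while') = { 'while' }.
In <elsepart> → <param> 'while' <cond> 'while': add FIRST('while') = { 'while' }.
In <elsepart> → <param> id <cond>: <cond> is at the end, add FOLLOW(<elsepart>) = { 'while', ;, id }.
Union: FOLLOW(<cond>) = { #, 'while', ;, id }.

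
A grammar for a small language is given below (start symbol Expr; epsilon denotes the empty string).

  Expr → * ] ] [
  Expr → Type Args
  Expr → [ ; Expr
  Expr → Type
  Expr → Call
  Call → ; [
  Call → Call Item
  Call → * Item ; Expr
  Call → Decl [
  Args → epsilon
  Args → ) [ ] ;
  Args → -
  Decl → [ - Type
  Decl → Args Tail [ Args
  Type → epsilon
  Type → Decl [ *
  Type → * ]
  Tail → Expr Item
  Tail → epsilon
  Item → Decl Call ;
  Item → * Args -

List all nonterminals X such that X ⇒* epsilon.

{ Args, Expr, Tail, Type }

Directly nullable (have an epsilon-production): Args, Type, Tail.
Expr → Type Args with every symbol nullable, so Expr is nullable.
No other nonterminal has a production whose RHS symbols are all nullable.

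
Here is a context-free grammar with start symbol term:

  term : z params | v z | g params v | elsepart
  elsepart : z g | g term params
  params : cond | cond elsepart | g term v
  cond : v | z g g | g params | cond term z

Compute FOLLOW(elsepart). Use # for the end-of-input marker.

In term : elsepart: elsepart is at the end, add FOLLOW(term) = { #, g, v, z }.
In params : cond elsepart: elsepart is at the end, add FOLLOW(params) = { #, g, v, z }.
Union: FOLLOW(elsepart) = { #, g, v, z }.

{ #, g, v, z }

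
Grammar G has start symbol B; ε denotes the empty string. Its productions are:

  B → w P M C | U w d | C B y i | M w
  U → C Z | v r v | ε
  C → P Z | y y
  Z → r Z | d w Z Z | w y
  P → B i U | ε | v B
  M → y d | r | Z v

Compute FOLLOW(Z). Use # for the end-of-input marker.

{ #, d, i, r, v, w, y }

In U → C Z: Z is at the end, add FOLLOW(U) = { d, r, w, y }.
In C → P Z: Z is at the end, add FOLLOW(C) = { #, d, i, r, v, w, y }.
In Z → r Z: Z is at the end, add FOLLOW(Z) = { #, d, i, r, v, w, y }.
In Z → d w Z Z: add FIRST(Z) = { d, r, w }.
In Z → d w Z Z: Z is at the end, add FOLLOW(Z) = { #, d, i, r, v, w, y }.
In M → Z v: add FIRST(v) = { v }.
Union: FOLLOW(Z) = { #, d, i, r, v, w, y }.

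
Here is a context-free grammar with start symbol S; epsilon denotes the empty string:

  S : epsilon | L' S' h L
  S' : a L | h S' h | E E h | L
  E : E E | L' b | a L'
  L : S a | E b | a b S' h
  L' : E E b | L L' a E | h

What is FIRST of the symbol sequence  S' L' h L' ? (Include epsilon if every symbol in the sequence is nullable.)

Add FIRST(S') = { a, h }; S' is not nullable, stop.

{ a, h }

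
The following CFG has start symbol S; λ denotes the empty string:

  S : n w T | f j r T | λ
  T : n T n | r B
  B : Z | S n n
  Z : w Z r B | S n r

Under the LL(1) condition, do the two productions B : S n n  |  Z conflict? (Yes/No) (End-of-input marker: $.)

FIRST(S n n) = { f, n } and FIRST(Z) = { f, n, w }.
Both contain f, so the two alternatives are not disjoint — LL(1) conflict.

Yes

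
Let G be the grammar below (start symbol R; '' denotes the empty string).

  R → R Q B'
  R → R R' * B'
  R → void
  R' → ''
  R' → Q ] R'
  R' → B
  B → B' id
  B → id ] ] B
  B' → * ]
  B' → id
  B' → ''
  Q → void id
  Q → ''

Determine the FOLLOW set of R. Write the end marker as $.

R is the start symbol, so $ ∈ FOLLOW(R).
In R → R Q B': add FIRST(Q B')\{''} = { *, id, void }.
  Since Q B' is nullable, also add FOLLOW(R) = { $, *, ], id, void }.
In R → R R' * B': add FIRST(R' * B') = { *, ], id, void }.
Union: FOLLOW(R) = { $, *, ], id, void }.

{ $, *, ], id, void }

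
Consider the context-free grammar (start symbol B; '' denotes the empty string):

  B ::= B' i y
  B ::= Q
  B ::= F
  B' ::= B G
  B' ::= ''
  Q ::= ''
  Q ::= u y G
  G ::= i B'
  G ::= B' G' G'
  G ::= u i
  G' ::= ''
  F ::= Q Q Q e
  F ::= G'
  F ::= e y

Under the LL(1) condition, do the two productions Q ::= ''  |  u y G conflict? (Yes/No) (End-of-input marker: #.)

FIRST('') = { '' } and FIRST(u y G) = { u }.
The first alternative is nullable and FOLLOW(Q) = { #, e, i, u } shares u with FIRST of the second — conflict.

Yes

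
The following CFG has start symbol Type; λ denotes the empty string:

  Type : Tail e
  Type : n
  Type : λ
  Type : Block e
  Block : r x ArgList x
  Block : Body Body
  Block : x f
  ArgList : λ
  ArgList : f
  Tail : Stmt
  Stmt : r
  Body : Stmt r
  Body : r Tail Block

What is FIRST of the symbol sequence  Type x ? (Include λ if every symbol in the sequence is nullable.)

{ n, r, x }

Add FIRST(Type)\{λ} = { n, r, x }; Type is nullable, continue.
x is a terminal; add {x} and stop.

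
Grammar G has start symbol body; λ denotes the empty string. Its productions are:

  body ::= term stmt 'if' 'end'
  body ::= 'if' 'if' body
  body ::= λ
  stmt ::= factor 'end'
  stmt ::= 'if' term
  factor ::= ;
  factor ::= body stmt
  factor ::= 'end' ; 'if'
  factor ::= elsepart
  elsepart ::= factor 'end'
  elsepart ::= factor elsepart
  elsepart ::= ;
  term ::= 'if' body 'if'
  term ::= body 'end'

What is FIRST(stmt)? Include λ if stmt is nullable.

From stmt ::= factor 'end': add FIRST(factor) = { 'end', 'if', ; }.
stmt ::= 'if' term contributes {'if'}.
Union: FIRST(stmt) = { 'end', 'if', ; }.

{ 'end', 'if', ; }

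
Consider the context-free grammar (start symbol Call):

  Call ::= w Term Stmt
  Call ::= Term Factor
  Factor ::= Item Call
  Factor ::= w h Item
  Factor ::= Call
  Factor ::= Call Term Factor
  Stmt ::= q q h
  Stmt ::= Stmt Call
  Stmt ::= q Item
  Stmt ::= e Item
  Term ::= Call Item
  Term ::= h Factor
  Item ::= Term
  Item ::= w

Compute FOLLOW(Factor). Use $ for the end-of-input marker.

{ $, e, h, q, w }

In Call ::= Term Factor: Factor is at the end, add FOLLOW(Call) = { $, e, h, q, w }.
In Factor ::= Call Term Factor: Factor is at the end, add FOLLOW(Factor) = { $, e, h, q, w }.
In Term ::= h Factor: Factor is at the end, add FOLLOW(Term) = { $, e, h, q, w }.
Union: FOLLOW(Factor) = { $, e, h, q, w }.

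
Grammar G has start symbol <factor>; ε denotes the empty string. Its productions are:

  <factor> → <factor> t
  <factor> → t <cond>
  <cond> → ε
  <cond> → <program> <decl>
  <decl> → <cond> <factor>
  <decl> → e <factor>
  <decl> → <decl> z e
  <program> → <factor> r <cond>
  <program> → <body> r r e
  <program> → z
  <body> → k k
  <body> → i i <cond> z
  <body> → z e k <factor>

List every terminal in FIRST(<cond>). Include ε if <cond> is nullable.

{ i, k, t, z, ε }

<cond> → ε contributes ε.
From <cond> → <program> <decl>: add FIRST(<program>) = { i, k, t, z }.
Union: FIRST(<cond>) = { i, k, t, z, ε }.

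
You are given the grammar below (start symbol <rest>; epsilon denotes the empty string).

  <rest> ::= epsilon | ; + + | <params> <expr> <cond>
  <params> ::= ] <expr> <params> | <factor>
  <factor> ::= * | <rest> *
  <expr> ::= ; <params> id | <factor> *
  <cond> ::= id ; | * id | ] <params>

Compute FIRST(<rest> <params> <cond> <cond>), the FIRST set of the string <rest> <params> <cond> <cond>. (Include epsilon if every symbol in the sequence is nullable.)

Add FIRST(<rest>)\{epsilon} = { *, ;, ] }; <rest> is nullable, continue.
Add FIRST(<params>) = { *, ;, ] }; <params> is not nullable, stop.

{ *, ;, ] }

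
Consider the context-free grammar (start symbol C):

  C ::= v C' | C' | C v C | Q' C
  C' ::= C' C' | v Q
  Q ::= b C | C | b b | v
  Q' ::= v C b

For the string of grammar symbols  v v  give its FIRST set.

v is a terminal; add {v} and stop.

{ v }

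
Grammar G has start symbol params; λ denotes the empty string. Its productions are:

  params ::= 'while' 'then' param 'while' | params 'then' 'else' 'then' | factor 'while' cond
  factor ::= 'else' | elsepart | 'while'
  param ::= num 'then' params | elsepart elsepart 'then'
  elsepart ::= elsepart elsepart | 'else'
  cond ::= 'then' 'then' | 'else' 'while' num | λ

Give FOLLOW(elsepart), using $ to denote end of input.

{ 'else', 'then', 'while' }

In factor ::= elsepart: elsepart is at the end, add FOLLOW(factor) = { 'while' }.
In param ::= elsepart elsepart 'then': add FIRST(elsepart 'then') = { 'else' }.
In param ::= elsepart elsepart 'then': add FIRST('then') = { 'then' }.
In elsepart ::= elsepart elsepart: add FIRST(elsepart) = { 'else' }.
In elsepart ::= elsepart elsepart: elsepart is at the end, add FOLLOW(elsepart) = { 'else', 'then', 'while' }.
Union: FOLLOW(elsepart) = { 'else', 'then', 'while' }.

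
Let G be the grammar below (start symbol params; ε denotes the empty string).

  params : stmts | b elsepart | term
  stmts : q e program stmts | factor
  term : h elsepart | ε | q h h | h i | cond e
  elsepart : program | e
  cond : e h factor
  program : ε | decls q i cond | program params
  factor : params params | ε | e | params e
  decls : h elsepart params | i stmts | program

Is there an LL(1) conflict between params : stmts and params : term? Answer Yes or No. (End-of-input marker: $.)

FIRST(stmts) = { b, e, h, q, ε } and FIRST(term) = { e, h, q, ε }.
Both contain e, so the two alternatives are not disjoint — LL(1) conflict.

Yes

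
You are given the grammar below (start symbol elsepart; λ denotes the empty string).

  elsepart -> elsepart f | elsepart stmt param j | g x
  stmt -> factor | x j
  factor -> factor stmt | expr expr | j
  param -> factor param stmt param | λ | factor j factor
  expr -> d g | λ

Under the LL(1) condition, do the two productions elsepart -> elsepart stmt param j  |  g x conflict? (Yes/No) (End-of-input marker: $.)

FIRST(elsepart stmt param j) = { g } and FIRST(g x) = { g }.
Both contain g, so the two alternatives are not disjoint — LL(1) conflict.

Yes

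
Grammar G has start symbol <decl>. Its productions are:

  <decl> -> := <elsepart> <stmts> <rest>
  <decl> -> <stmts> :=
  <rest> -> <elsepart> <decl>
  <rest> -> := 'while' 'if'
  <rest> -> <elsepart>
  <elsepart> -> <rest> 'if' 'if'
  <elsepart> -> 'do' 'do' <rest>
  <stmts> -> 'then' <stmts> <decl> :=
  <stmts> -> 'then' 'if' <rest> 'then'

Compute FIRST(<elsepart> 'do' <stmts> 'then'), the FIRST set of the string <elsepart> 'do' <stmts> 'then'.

{ 'do', := }

Add FIRST(<elsepart>) = { 'do', := }; <elsepart> is not nullable, stop.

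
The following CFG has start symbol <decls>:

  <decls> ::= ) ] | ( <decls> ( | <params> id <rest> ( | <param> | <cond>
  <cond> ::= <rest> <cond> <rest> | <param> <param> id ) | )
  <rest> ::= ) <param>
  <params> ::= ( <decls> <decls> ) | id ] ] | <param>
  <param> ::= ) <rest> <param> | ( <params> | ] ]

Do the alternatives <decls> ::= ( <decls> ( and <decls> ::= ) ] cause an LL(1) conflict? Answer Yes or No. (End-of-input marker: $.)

FIRST(( <decls> () = { ( } and FIRST() ]) = { ) }.
The FIRST sets are disjoint and neither alternative is nullable — no conflict.

No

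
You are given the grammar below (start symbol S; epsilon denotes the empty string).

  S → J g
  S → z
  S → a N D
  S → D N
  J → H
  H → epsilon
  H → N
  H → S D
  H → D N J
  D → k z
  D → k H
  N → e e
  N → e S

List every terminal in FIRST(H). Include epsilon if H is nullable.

H → epsilon contributes epsilon.
From H → N: add FIRST(N) = { e }.
From H → S D: add FIRST(S) = { a, e, g, k, z }.
From H → D N J: add FIRST(D) = { k }.
Union: FIRST(H) = { a, e, g, k, z, epsilon }.

{ a, e, g, k, z, epsilon }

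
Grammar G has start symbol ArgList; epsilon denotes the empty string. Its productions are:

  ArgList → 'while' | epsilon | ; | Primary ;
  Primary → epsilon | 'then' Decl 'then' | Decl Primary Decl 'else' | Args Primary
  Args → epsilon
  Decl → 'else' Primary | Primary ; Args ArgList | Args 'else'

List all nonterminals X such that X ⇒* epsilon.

Directly nullable (have an epsilon-production): ArgList, Primary, Args.
No other nonterminal has a production whose RHS symbols are all nullable.

{ ArgList, Args, Primary }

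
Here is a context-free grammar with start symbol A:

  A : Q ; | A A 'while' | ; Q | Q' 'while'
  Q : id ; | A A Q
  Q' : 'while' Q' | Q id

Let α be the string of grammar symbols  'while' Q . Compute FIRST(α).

{ 'while' }

'while' is a terminal; add {'while'} and stop.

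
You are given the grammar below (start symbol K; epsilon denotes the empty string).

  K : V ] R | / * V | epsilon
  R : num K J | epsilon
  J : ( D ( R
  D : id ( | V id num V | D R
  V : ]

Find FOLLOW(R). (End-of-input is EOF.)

In K : V ] R: R is at the end, add FOLLOW(K) = { EOF, ( }.
In J : ( D ( R: R is at the end, add FOLLOW(J) = { EOF, (, num }.
In D : D R: R is at the end, add FOLLOW(D) = { (, num }.
Union: FOLLOW(R) = { EOF, (, num }.

{ EOF, (, num }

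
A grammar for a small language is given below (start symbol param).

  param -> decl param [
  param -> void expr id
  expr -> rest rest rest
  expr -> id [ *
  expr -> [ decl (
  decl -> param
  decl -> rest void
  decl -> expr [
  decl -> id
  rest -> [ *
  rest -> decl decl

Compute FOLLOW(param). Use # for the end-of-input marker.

{ #, (, [, id, void }

param is the start symbol, so # ∈ FOLLOW(param).
In param -> decl param [: add FIRST([) = { [ }.
In decl -> param: param is at the end, add FOLLOW(decl) = { (, [, id, void }.
Union: FOLLOW(param) = { #, (, [, id, void }.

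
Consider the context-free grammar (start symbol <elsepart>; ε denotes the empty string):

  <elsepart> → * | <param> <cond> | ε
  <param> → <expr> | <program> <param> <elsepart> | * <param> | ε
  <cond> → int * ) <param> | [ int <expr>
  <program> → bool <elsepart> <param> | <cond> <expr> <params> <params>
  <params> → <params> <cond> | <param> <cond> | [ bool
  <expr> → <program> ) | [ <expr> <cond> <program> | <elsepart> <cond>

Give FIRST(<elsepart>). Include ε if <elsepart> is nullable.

{ *, [, bool, int, ε }

<elsepart> → * contributes {*}.
From <elsepart> → <param> <cond>: <param> nullable, take FIRST(<param>) ∪ FIRST(<cond>) = { *, [, bool, int }.
<elsepart> → ε contributes ε.
Union: FIRST(<elsepart>) = { *, [, bool, int, ε }.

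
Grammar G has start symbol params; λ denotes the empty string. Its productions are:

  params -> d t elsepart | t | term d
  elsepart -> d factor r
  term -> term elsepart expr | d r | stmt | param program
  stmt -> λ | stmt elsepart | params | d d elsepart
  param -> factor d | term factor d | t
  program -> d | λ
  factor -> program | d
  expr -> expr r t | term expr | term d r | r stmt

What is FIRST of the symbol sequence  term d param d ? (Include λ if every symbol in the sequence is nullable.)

{ d, t }

Add FIRST(term)\{λ} = { d, t }; term is nullable, continue.
d is a terminal; add {d} and stop.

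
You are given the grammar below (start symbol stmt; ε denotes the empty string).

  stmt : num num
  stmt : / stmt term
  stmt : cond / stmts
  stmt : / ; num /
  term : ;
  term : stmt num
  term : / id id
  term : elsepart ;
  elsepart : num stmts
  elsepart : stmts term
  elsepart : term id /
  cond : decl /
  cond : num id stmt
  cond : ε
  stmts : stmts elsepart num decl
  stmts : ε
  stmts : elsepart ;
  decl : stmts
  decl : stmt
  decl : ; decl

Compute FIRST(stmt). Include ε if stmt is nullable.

{ /, ;, num }

stmt : num num contributes {num}.
stmt : / stmt term contributes {/}.
From stmt : cond / stmts: cond nullable, take FIRST(cond) ∪ {/} = { /, ;, num }.
stmt : / ; num / contributes {/}.
Union: FIRST(stmt) = { /, ;, num }.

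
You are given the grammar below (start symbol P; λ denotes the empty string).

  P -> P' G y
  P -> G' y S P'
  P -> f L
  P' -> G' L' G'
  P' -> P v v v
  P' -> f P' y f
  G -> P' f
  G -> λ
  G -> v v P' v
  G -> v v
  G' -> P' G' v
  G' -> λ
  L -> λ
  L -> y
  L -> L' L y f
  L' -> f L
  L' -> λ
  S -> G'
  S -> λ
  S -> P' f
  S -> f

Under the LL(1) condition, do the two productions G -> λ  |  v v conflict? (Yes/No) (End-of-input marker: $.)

FIRST(λ) = { λ } and FIRST(v v) = { v }.
The first is nullable but FOLLOW(G) = { y } is disjoint from FIRST of the second.

No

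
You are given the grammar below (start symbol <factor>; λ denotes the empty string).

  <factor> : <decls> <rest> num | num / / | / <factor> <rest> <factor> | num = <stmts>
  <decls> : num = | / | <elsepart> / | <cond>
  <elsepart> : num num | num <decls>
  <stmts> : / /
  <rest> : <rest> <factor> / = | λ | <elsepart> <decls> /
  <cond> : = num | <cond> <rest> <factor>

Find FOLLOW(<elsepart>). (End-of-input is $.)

{ /, =, num }

In <decls> : <elsepart> /: add FIRST(/) = { / }.
In <rest> : <elsepart> <decls> /: add FIRST(<decls> /) = { /, =, num }.
Union: FOLLOW(<elsepart>) = { /, =, num }.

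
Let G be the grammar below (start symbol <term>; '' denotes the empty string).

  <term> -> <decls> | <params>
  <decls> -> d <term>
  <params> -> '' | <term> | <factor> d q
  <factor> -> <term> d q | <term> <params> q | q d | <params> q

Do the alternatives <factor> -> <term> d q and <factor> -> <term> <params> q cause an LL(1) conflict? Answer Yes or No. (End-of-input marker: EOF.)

Yes

FIRST(<term> d q) = { d, q } and FIRST(<term> <params> q) = { d, q }.
Both contain d, so the two alternatives are not disjoint — LL(1) conflict.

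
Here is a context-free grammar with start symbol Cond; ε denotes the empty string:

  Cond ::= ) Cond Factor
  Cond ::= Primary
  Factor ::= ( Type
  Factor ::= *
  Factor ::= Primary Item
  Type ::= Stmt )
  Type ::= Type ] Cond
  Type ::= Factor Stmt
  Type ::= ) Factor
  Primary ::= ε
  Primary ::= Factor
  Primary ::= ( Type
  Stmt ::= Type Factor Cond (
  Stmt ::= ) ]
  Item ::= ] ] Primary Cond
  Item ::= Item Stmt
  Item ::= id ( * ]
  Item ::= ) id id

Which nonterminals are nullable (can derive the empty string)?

Directly nullable (have an ε-production): Primary.
Cond ::= Primary with every symbol nullable, so Cond is nullable.
No other nonterminal has a production whose RHS symbols are all nullable.

{ Cond, Primary }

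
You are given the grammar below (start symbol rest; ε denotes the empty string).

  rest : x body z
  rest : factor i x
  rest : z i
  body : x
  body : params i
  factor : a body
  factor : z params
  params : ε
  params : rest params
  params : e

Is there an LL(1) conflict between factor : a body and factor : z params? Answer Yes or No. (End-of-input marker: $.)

No

FIRST(a body) = { a } and FIRST(z params) = { z }.
The FIRST sets are disjoint and neither alternative is nullable — no conflict.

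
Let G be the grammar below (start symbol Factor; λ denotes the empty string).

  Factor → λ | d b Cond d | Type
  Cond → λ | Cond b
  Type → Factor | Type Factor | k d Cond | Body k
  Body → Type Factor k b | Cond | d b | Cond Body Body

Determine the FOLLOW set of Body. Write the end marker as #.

In Type → Body k: add FIRST(k) = { k }.
In Body → Cond Body Body: add FIRST(Body)\{λ} = { b, d, k }.
  Since Body is nullable, also add FOLLOW(Body) = { b, d, k }.
In Body → Cond Body Body: Body is at the end, add FOLLOW(Body) = { b, d, k }.
Union: FOLLOW(Body) = { b, d, k }.

{ b, d, k }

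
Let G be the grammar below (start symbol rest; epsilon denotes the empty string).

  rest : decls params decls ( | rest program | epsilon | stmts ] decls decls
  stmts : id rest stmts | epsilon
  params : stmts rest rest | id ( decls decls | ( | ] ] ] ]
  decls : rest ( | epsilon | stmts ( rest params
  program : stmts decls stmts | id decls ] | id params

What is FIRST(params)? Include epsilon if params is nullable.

From params : stmts rest rest: stmts, rest, rest nullable, take FIRST(stmts) ∪ FIRST(rest) ∪ FIRST(rest) = { (, ], id }; also epsilon since the whole RHS is nullable.
params : id ( decls decls contributes {id}.
params : ( contributes {(}.
params : ] ] ] ] contributes {]}.
Union: FIRST(params) = { (, ], id, epsilon }.

{ (, ], id, epsilon }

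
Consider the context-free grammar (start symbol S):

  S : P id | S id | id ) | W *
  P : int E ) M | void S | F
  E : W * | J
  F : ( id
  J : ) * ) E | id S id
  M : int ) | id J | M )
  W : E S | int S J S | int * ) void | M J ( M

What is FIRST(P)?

{ (, int, void }

P : int E ) M contributes {int}.
P : void S contributes {void}.
From P : F: add FIRST(F) = { ( }.
Union: FIRST(P) = { (, int, void }.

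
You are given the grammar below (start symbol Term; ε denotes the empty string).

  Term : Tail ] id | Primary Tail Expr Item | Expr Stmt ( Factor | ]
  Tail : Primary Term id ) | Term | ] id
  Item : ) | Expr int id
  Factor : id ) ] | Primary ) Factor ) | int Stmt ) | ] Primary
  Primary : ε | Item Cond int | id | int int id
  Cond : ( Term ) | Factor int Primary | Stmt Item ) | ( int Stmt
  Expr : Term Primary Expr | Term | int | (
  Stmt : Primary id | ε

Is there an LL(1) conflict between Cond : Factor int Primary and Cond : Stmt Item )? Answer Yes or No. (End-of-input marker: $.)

FIRST(Factor int Primary) = { (, ), ], id, int } and FIRST(Stmt Item )) = { (, ), ], id, int }.
Both contain (, so the two alternatives are not disjoint — LL(1) conflict.

Yes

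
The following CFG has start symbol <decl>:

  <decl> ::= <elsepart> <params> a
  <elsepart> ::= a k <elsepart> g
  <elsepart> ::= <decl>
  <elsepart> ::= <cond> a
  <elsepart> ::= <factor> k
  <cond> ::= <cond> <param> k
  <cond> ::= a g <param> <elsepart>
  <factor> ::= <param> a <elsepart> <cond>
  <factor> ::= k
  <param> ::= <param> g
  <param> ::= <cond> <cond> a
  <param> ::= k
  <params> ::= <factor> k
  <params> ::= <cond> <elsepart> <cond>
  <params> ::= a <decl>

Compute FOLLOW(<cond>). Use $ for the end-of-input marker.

{ a, k }

In <elsepart> ::= <cond> a: add FIRST(a) = { a }.
In <cond> ::= <cond> <param> k: add FIRST(<param> k) = { a, k }.
In <factor> ::= <param> a <elsepart> <cond>: <cond> is at the end, add FOLLOW(<factor>) = { k }.
In <param> ::= <cond> <cond> a: add FIRST(<cond> a) = { a }.
In <param> ::= <cond> <cond> a: add FIRST(a) = { a }.
In <params> ::= <cond> <elsepart> <cond>: add FIRST(<elsepart> <cond>) = { a, k }.
In <params> ::= <cond> <elsepart> <cond>: <cond> is at the end, add FOLLOW(<params>) = { a }.
Union: FOLLOW(<cond>) = { a, k }.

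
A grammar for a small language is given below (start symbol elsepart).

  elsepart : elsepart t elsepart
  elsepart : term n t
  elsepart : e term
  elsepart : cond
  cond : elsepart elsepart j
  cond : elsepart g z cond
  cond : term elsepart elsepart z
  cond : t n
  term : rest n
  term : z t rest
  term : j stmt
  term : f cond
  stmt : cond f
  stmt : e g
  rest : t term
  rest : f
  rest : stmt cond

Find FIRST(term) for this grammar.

{ e, f, j, t, z }

From term : rest n: add FIRST(rest) = { e, f, j, t, z }.
term : z t rest contributes {z}.
term : j stmt contributes {j}.
term : f cond contributes {f}.
Union: FIRST(term) = { e, f, j, t, z }.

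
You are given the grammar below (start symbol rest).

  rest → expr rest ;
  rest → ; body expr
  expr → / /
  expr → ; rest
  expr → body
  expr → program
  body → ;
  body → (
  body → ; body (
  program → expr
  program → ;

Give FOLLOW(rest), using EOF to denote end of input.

{ EOF, (, /, ; }

rest is the start symbol, so EOF ∈ FOLLOW(rest).
In rest → expr rest ;: add FIRST(;) = { ; }.
In expr → ; rest: rest is at the end, add FOLLOW(expr) = { EOF, (, /, ; }.
Union: FOLLOW(rest) = { EOF, (, /, ; }.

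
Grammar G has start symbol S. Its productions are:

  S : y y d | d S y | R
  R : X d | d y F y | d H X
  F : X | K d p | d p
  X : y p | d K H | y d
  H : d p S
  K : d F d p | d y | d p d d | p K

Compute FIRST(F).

From F : X: add FIRST(X) = { d, y }.
From F : K d p: add FIRST(K) = { d, p }.
F : d p contributes {d}.
Union: FIRST(F) = { d, p, y }.

{ d, p, y }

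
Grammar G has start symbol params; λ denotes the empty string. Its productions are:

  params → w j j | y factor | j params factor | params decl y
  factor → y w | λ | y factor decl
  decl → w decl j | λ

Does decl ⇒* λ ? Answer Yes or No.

decl has an λ-production, so decl ⇒ λ.

Yes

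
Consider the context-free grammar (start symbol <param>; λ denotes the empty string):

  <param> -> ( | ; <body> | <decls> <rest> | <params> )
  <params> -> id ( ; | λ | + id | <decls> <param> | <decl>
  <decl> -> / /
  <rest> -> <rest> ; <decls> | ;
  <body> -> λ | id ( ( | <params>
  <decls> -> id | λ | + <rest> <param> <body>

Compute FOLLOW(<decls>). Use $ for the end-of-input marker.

{ $, (, ), +, /, ;, id }

In <param> -> <decls> <rest>: add FIRST(<rest>) = { ; }.
In <params> -> <decls> <param>: add FIRST(<param>) = { (, ), +, /, ;, id }.
In <rest> -> <rest> ; <decls>: <decls> is at the end, add FOLLOW(<rest>) = { $, (, ), +, /, ;, id }.
Union: FOLLOW(<decls>) = { $, (, ), +, /, ;, id }.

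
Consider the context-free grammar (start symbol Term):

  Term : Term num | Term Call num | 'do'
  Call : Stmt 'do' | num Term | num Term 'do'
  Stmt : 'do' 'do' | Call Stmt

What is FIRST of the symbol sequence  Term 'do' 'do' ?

Add FIRST(Term) = { 'do' }; Term is not nullable, stop.

{ 'do' }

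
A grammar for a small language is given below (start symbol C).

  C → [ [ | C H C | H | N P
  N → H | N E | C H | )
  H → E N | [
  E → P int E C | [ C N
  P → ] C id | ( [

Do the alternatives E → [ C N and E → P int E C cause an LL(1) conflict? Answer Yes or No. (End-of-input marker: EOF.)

No

FIRST([ C N) = { [ } and FIRST(P int E C) = { (, ] }.
The FIRST sets are disjoint and neither alternative is nullable — no conflict.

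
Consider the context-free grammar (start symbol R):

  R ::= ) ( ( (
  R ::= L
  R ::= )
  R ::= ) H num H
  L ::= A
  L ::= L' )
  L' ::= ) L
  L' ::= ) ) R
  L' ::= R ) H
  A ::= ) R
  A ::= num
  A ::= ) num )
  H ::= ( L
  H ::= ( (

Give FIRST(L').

{ ), num }

L' ::= ) L contributes {)}.
L' ::= ) ) R contributes {)}.
From L' ::= R ) H: add FIRST(R) = { ), num }.
Union: FIRST(L') = { ), num }.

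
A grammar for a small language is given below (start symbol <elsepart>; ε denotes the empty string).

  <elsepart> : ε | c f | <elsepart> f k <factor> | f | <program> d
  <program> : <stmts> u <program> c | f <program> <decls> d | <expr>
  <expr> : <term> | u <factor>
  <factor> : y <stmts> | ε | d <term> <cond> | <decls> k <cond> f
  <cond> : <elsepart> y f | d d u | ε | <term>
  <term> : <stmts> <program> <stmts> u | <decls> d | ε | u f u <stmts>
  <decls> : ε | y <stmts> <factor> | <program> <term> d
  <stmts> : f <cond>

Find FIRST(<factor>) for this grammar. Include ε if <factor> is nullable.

{ d, f, k, u, y, ε }

<factor> : y <stmts> contributes {y}.
<factor> : ε contributes ε.
<factor> : d <term> <cond> contributes {d}.
From <factor> : <decls> k <cond> f: <decls> nullable, take FIRST(<decls>) ∪ {k} = { d, f, k, u, y }.
Union: FIRST(<factor>) = { d, f, k, u, y, ε }.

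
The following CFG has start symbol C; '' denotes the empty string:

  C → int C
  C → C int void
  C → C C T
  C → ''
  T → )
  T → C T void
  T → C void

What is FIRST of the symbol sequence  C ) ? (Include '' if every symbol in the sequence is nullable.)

Add FIRST(C)\{''} = { ), int, void }; C is nullable, continue.
) is a terminal; add {)} and stop.

{ ), int, void }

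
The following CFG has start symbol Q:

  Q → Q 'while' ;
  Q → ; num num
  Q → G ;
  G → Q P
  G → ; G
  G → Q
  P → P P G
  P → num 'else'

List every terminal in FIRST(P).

{ num }

From P → P P G: add FIRST(P) = { num }.
P → num 'else' contributes {num}.
Union: FIRST(P) = { num }.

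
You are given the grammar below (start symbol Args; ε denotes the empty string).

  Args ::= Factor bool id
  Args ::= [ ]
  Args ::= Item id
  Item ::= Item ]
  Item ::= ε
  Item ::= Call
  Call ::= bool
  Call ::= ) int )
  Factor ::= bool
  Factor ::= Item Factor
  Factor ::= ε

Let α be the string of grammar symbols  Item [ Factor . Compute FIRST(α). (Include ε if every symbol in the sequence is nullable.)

{ ), [, ], bool }

Add FIRST(Item)\{ε} = { ), ], bool }; Item is nullable, continue.
[ is a terminal; add {[} and stop.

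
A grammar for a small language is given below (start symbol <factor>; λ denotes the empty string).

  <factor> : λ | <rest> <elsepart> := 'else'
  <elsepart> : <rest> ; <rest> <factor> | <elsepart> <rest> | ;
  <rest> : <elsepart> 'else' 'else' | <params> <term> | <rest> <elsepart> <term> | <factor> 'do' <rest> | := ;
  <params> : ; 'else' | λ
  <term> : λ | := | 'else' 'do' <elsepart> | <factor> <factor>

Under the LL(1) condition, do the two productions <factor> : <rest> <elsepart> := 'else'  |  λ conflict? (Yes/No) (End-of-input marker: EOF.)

Yes

FIRST(<rest> <elsepart> := 'else') = { 'do', 'else', :=, ; } and FIRST(λ) = { λ }.
The second alternative is nullable and FOLLOW(<factor>) = { EOF, 'do', 'else', :=, ; } shares 'do' with FIRST of the first — conflict.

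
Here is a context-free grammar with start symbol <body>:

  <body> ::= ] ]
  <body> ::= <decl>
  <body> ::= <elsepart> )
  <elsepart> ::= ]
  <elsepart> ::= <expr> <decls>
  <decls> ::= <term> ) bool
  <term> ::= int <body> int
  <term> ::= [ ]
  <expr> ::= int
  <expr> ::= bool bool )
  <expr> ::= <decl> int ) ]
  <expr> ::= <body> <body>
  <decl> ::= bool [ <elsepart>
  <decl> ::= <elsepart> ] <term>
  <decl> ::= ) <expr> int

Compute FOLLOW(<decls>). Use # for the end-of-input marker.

{ #, ), [, ], bool, int }

In <elsepart> ::= <expr> <decls>: <decls> is at the end, add FOLLOW(<elsepart>) = { #, ), [, ], bool, int }.
Union: FOLLOW(<decls>) = { #, ), [, ], bool, int }.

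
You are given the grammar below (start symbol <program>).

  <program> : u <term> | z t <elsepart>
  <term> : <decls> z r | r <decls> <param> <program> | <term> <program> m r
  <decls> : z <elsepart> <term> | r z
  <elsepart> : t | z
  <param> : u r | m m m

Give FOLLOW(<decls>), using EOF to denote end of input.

{ m, u, z }

In <term> : <decls> z r: add FIRST(z r) = { z }.
In <term> : r <decls> <param> <program>: add FIRST(<param> <program>) = { m, u }.
Union: FOLLOW(<decls>) = { m, u, z }.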